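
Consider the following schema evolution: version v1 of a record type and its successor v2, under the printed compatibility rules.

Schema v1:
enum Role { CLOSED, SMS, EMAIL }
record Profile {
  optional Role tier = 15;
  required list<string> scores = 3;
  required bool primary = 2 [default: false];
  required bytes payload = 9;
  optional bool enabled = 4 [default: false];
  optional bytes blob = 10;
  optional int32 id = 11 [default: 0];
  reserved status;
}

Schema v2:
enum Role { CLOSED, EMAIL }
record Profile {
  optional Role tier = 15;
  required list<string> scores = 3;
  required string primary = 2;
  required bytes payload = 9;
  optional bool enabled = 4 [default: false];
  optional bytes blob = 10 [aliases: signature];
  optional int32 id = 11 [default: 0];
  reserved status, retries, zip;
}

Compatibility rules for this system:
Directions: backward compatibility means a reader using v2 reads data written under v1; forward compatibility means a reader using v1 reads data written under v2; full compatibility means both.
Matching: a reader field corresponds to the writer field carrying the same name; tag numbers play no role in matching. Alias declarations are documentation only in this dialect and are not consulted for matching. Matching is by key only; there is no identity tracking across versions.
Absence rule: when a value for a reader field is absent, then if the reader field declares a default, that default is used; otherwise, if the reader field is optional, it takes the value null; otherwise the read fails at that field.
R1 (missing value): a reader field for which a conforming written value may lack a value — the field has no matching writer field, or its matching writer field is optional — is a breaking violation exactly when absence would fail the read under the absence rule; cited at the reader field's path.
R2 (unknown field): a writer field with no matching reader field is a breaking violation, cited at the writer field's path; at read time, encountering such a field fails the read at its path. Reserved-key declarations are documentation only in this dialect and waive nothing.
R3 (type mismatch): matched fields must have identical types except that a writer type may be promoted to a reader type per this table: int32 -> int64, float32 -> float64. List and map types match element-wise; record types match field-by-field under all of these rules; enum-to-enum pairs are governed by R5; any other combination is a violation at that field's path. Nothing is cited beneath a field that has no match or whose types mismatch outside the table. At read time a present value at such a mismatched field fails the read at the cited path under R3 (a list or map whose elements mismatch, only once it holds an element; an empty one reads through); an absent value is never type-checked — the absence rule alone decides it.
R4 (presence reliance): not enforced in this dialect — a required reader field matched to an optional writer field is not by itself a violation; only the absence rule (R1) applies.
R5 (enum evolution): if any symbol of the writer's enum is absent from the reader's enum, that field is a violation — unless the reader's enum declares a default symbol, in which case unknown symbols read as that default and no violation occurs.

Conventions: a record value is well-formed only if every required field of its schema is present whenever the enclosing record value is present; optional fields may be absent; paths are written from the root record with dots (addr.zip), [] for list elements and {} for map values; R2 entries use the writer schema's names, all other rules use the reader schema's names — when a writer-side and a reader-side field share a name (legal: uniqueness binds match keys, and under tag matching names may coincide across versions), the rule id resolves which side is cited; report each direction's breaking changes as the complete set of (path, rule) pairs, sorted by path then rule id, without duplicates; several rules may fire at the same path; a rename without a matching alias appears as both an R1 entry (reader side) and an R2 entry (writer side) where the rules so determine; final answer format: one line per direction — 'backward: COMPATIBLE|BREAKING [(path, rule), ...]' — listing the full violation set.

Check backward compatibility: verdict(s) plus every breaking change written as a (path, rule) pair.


arrows below run writer -> reader for Profile
backward for Profile (reader v2, writer v1):
  tier: paired with writer tier (Role -> Role; writer optional)
  scores: paired with writer scores (list<string> -> list<string>; writer required)
  primary: paired with writer primary (bool -> string; writer required)
  payload: paired with writer payload (bytes -> bytes; writer required)
  enabled: paired with writer enabled (bool -> bool; writer optional)
  blob: paired with writer blob (bytes -> bytes; writer optional)
  id: paired with writer id (int32 -> int32; writer optional)
  breaking: (primary, R3)
  breaking: (tier, R5)
  backward on Profile therefore BREAKING (2)

backward: BREAKING [(primary, R3), (tier, R5)]


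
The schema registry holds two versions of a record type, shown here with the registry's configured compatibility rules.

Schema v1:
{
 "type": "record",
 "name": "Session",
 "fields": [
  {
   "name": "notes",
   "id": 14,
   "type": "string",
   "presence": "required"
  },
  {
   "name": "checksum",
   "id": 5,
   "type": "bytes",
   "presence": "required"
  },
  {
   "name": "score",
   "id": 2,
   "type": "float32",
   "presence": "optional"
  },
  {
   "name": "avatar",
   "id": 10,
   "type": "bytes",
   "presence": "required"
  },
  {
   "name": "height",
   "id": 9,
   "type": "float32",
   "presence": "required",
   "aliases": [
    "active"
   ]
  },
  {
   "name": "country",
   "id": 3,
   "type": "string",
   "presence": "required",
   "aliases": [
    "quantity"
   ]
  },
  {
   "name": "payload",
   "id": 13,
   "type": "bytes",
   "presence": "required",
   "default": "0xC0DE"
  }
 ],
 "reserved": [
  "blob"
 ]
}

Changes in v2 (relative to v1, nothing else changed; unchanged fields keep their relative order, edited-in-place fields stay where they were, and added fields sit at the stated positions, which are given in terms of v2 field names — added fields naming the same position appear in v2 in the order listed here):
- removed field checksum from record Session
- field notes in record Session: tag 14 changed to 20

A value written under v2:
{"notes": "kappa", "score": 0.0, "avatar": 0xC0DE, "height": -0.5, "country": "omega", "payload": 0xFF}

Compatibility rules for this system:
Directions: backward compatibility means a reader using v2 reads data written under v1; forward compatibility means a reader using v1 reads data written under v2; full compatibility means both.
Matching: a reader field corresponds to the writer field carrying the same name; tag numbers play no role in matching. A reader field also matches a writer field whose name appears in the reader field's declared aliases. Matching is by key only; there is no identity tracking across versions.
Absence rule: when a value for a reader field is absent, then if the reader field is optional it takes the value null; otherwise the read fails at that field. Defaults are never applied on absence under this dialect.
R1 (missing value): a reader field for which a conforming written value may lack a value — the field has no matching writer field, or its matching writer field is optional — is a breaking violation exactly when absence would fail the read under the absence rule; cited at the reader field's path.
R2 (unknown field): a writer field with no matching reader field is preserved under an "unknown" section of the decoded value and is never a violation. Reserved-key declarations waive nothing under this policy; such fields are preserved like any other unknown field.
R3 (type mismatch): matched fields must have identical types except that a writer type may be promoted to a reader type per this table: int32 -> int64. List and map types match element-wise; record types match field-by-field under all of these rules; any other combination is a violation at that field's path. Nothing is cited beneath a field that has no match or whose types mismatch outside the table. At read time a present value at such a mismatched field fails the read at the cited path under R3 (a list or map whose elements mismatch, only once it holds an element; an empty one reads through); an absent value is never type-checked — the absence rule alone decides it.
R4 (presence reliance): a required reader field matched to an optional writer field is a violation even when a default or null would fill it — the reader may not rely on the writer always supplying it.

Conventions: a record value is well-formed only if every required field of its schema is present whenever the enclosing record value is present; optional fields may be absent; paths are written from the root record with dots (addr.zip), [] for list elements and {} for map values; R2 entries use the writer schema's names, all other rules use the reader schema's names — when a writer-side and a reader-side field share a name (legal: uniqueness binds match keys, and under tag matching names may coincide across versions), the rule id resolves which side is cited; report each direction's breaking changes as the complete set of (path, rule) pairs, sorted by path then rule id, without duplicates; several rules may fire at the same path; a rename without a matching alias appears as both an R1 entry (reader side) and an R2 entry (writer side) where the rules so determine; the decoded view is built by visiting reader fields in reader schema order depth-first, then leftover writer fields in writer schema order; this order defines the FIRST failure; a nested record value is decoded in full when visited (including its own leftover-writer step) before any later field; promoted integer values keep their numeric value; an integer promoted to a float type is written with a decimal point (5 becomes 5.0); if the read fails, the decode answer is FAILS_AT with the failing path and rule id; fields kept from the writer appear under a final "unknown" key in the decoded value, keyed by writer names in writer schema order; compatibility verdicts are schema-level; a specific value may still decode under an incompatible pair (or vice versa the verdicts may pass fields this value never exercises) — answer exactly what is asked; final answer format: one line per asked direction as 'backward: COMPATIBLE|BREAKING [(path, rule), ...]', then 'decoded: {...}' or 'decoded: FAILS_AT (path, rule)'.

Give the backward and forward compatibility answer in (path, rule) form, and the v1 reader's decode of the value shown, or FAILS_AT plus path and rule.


arrows below run writer -> reader for Session
backward for Session (reader v2, writer v1):
  notes: string -> string, writer required; from notes
  score: float32 -> float32, writer optional; from score
  avatar: bytes -> bytes, writer required; from avatar
  height: float32 -> float32, writer required; from height
  country: string -> string, writer required; from country
  payload: bytes -> bytes, writer required; from payload
  checksum (writer side), unknown to reader
  => backward: COMPATIBLE
forward for Session (reader v1, writer v2):
  notes: string -> string, writer required; from notes
  checksum has no writer counterpart
  score: float32 -> float32, writer optional; from score
  avatar: bytes -> bytes, writer required; from avatar
  height: float32 -> float32, writer required; from height
  country: string -> string, writer required; from country
  payload: bytes -> bytes, writer required; from payload
  R1 fires at checksum
  => forward verdict for Session: BREAKING, 1 violation(s)
migrating the Session value to v1:
  notes := "kappa"
  read fails at checksum under R1 (no fill)
  => FAILS_AT (checksum, R1)

backward: COMPATIBLE []; forward: BREAKING [(checksum, R1)]; decoded: FAILS_AT (checksum, R1)


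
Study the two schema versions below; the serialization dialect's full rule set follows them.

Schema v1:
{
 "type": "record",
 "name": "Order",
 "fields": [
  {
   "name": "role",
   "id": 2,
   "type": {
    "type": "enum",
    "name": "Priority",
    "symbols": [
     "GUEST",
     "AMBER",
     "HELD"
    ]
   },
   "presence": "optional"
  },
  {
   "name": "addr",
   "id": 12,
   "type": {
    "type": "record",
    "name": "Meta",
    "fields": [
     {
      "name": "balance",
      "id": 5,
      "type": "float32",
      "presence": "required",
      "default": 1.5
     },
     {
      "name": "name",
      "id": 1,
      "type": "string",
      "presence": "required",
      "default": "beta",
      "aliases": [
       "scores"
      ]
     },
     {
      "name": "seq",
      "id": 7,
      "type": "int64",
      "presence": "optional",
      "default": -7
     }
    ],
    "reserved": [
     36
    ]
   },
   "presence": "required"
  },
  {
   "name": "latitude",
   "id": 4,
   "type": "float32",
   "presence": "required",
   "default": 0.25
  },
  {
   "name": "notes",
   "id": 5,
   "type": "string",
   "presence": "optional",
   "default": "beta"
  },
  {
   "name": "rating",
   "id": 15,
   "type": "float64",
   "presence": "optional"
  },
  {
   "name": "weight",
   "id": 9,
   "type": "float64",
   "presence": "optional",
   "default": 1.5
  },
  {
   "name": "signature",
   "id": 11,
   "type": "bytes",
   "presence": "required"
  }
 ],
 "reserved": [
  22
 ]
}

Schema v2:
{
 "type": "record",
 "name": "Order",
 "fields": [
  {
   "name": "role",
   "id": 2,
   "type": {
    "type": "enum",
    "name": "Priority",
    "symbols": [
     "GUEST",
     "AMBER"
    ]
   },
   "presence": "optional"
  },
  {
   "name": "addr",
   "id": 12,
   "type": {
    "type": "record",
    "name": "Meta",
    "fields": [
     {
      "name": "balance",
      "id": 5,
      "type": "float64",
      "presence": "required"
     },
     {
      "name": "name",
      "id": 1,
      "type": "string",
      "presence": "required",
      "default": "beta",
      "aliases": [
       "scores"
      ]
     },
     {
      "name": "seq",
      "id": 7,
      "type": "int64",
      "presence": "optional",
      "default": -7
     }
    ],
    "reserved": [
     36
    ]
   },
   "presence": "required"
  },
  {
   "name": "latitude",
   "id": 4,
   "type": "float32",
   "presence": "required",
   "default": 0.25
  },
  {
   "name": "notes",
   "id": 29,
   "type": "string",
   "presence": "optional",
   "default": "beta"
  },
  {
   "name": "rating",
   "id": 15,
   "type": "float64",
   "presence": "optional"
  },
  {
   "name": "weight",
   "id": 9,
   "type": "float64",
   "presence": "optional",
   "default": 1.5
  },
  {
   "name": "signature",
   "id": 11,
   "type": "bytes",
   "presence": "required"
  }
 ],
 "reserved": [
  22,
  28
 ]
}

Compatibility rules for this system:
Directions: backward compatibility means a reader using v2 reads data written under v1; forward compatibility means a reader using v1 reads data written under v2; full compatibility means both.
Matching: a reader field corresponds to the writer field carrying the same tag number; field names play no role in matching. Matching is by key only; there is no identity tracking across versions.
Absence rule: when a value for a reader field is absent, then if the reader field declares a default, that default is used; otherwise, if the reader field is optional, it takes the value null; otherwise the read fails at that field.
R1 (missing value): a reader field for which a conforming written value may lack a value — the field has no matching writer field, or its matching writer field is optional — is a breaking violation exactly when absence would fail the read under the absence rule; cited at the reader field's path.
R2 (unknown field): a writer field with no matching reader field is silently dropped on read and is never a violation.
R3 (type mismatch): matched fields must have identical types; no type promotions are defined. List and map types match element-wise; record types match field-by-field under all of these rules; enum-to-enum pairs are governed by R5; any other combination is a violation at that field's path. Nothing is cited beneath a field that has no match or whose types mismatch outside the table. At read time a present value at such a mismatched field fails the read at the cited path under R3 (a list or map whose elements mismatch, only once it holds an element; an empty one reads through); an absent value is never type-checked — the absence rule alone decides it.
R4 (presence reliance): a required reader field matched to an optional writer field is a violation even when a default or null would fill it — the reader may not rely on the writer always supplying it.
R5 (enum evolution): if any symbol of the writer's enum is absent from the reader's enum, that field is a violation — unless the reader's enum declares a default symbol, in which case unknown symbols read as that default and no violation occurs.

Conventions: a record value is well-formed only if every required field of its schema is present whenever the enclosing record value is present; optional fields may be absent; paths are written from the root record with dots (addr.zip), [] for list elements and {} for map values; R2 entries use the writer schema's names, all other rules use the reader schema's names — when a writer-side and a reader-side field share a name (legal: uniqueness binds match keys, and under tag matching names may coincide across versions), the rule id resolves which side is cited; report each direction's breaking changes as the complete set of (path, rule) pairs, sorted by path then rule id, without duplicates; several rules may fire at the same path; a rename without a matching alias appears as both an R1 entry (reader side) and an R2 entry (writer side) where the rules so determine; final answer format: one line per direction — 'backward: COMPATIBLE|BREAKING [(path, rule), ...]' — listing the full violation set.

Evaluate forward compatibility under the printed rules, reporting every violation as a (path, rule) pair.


forward: BREAKING [(addr.balance, R3)]

each type pair in Order: writer, then reader
forward pass over Order, reader schema v1, writer schema v2:
  writer optional, Priority -> Priority: reader role maps from writer role
  writer required, Meta -> Meta: reader addr maps from writer addr
  writer required, float32 -> float32: reader latitude maps from writer latitude
  notes: no writer match
  writer optional, float64 -> float64: reader rating maps from writer rating
  writer optional, float64 -> float64: reader weight maps from writer weight
  writer required, bytes -> bytes: reader signature maps from writer signature
  writer notes: unknown to reader
  writer required, float64 -> float32: reader addr.balance maps from writer addr.balance
  writer required, string -> string: reader addr.name maps from writer addr.name
  writer optional, int64 -> int64: reader addr.seq maps from writer addr.seq
  rule R3 violated at addr.balance
  => 1 violation(s): forward is BREAKING for Order
ruling out the remaining Order differences:
  enum Priority (field role in record Order): symbol HELD removed -> affects backward compatibility only, which is not asked
  field notes in record Order: tag 5 changed to 29 -> triggers nothing under Order's printed rules — same verdict


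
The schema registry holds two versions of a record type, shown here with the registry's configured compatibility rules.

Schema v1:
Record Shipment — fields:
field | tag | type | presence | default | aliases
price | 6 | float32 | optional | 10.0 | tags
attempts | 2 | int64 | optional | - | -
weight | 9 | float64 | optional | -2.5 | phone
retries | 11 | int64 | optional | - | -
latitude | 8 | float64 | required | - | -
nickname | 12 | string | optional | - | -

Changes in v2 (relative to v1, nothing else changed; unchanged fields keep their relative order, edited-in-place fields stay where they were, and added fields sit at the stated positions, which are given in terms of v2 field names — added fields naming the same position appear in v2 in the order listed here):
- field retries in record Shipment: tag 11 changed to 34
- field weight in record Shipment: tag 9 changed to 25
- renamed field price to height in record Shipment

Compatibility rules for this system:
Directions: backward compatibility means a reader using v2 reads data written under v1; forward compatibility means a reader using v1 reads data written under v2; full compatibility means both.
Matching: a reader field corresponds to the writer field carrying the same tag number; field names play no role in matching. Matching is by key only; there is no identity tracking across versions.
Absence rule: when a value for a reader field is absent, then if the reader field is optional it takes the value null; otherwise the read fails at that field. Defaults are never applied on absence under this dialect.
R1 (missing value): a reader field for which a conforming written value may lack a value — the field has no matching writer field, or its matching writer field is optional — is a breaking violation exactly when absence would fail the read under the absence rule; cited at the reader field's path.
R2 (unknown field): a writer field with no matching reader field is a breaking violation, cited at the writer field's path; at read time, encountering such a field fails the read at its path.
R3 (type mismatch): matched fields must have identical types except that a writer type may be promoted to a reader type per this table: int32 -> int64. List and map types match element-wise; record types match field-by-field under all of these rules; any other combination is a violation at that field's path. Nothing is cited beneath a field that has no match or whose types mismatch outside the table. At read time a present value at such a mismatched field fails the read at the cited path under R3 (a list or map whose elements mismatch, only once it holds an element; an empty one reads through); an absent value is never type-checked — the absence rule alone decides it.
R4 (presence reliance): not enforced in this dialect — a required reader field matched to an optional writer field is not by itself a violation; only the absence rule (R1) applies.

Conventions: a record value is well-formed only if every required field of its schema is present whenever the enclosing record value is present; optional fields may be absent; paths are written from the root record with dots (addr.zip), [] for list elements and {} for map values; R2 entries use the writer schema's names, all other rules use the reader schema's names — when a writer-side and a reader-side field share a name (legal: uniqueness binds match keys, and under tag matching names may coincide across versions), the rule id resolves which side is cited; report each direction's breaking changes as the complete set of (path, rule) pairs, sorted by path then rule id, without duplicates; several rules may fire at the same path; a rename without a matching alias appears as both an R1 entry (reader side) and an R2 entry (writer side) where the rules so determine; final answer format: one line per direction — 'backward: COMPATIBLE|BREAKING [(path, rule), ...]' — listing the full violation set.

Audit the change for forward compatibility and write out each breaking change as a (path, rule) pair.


each type pair in Shipment: writer, then reader
forward pass over Shipment, reader schema v1, writer schema v2:
  writer optional, float32 -> float32: reader price maps from writer height
  writer optional, int64 -> int64: reader attempts maps from writer attempts
  no writer field matches reader weight
  no writer field matches reader retries
  writer required, float64 -> float64: reader latitude maps from writer latitude
  writer optional, string -> string: reader nickname maps from writer nickname
  leftover writer field: weight
  leftover writer field: retries
  violation R2 at retries
  violation R2 at weight
  => forward: BREAKING (2)
checking off the Shipment differences that do not matter here:
  renamed field price to height in record Shipment -> no rule fires on it in Shipment's dialect; the asked verdict holds

forward: BREAKING [(retries, R2), (weight, R2)]


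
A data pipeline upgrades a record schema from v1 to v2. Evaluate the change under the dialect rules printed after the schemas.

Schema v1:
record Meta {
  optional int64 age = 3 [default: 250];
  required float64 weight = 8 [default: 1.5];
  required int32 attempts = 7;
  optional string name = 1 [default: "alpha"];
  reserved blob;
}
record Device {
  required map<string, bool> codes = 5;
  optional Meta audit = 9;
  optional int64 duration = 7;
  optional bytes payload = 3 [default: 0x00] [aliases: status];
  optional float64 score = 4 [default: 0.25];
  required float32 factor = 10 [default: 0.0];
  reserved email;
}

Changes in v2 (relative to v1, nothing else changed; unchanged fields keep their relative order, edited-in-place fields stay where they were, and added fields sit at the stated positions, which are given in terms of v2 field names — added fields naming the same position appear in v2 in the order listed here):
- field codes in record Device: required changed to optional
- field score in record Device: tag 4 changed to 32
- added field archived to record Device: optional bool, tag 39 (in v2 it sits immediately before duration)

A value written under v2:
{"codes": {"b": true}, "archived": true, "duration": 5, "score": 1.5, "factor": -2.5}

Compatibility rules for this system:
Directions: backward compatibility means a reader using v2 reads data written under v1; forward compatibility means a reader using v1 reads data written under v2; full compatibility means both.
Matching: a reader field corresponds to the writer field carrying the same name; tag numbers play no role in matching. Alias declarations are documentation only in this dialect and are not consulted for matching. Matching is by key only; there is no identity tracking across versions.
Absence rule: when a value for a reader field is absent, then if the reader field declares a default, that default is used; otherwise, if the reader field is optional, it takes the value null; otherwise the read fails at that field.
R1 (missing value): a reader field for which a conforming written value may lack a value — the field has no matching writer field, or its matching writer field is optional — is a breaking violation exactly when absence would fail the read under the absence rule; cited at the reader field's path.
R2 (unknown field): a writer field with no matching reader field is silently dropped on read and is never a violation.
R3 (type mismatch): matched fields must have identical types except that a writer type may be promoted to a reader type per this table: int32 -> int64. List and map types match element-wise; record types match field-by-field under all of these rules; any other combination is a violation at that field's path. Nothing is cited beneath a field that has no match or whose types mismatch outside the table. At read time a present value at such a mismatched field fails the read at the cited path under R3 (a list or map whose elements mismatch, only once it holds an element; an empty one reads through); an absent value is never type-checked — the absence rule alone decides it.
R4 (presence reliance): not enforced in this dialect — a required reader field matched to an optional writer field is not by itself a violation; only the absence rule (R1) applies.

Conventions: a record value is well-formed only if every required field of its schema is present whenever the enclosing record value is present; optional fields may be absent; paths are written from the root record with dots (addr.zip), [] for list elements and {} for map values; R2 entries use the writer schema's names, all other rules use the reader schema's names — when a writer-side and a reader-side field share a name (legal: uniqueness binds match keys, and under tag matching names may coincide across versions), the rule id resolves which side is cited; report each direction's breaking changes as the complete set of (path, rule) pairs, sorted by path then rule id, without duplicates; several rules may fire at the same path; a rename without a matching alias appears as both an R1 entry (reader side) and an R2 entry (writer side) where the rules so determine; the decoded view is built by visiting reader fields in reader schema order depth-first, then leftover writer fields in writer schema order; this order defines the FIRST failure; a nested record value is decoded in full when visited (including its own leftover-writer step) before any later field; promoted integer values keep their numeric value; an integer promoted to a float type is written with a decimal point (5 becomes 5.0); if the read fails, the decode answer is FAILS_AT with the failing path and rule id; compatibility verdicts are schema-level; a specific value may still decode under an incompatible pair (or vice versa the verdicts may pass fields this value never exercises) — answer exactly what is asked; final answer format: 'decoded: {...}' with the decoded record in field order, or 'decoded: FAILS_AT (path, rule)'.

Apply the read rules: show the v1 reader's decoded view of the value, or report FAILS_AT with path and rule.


arrows below run writer -> reader for Device
migrating the Device value to v1:
  codes := {"b": true}
  audit := null (not supplied -> null)
  duration := 5
  payload := 0x00 (no value, default fills)
  score := 1.5
  factor := -2.5
  writer archived: unmatched, discarded
  => decoded: {"codes": {"b": true}, "audit": null, "duration": 5, "payload": 0x00, "score": 1.5, "factor": -2.5}
the other Device changes do not affect what is asked:
  field codes in record Device: required changed to optional -> shifts the Device verdicts, not this decode
  field score in record Device: tag 4 changed to 32 -> no rule fires on it and the decoded Device view is identical with or without it
  added field archived to record Device: optional bool, tag 39 (in v2 it sits immediately before duration) -> no rule fires on it and the decoded Device view is identical with or without it

decoded: {"codes": {"b": true}, "audit": null, "duration": 5, "payload": 0x00, "score": 1.5, "factor": -2.5}


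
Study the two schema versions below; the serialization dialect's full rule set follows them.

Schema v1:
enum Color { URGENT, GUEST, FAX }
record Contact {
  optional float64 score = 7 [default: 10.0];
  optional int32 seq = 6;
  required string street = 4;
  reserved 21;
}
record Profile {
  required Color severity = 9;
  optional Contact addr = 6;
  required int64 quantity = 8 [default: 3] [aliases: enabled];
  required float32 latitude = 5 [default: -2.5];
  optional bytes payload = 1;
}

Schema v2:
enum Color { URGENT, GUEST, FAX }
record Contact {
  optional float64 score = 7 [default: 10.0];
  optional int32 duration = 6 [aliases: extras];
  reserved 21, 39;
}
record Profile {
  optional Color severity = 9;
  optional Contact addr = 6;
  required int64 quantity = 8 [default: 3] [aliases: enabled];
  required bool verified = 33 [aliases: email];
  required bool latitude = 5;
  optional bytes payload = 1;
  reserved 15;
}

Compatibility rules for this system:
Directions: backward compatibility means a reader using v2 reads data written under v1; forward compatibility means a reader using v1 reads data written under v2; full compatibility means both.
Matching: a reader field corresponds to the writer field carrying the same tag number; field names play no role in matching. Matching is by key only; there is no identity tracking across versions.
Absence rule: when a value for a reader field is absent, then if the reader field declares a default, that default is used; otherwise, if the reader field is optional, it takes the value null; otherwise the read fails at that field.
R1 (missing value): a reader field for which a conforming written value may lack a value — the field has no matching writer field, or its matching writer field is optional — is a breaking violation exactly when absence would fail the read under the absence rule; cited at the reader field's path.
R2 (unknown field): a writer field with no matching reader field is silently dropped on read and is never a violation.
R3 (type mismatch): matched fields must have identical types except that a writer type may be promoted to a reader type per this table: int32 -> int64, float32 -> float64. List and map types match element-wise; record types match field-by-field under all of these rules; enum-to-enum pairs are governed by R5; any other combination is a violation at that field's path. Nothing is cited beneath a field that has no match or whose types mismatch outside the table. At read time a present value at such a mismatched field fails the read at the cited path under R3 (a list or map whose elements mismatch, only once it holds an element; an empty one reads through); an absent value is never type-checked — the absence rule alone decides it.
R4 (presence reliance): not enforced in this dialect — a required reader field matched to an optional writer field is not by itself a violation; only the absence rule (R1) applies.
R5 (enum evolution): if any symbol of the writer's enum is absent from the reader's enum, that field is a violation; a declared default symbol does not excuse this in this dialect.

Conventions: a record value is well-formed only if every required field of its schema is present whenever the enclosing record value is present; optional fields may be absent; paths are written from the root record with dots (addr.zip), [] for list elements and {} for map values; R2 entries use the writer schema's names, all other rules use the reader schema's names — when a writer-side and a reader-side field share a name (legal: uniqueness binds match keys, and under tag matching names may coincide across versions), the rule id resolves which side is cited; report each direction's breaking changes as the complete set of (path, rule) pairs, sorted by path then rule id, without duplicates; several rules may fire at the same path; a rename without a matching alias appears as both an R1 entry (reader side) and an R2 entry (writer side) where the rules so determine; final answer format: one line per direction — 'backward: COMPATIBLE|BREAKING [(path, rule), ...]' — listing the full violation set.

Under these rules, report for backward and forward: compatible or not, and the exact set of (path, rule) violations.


arrows below run writer -> reader for Profile
backward for Profile (reader v2, writer v1):
  severity: paired with writer severity (Color -> Color; writer required)
  addr: paired with writer addr (Contact -> Contact; writer optional)
  quantity: paired with writer quantity (int64 -> int64; writer required)
  verified has no writer counterpart
  latitude: paired with writer latitude (float32 -> bool; writer required)
  payload: paired with writer payload (bytes -> bytes; writer optional)
  addr.score: paired with writer addr.score (float64 -> float64; writer optional)
  addr.duration: paired with writer addr.seq (int32 -> int32; writer optional)
  writer field addr.street has no reader counterpart
  R3 fires at latitude
  R1 fires at verified
  => backward verdict for Profile: BREAKING, 2 violation(s)
forward for Profile (reader v1, writer v2):
  severity: paired with writer severity (Color -> Color; writer optional)
  addr: paired with writer addr (Contact -> Contact; writer optional)
  quantity: paired with writer quantity (int64 -> int64; writer required)
  latitude: paired with writer latitude (bool -> float32; writer required)
  payload: paired with writer payload (bytes -> bytes; writer optional)
  writer field verified has no reader counterpart
  addr.score: paired with writer addr.score (float64 -> float64; writer optional)
  addr.seq: paired with writer addr.duration (int32 -> int32; writer optional)
  addr.street has no writer counterpart
  R1 fires at addr.street
  R3 fires at latitude
  R1 fires at severity
  => forward verdict for Profile: BREAKING, 3 violation(s)

backward: BREAKING [(latitude, R3), (verified, R1)]; forward: BREAKING [(addr.street, R1), (latitude, R3), (severity, R1)]


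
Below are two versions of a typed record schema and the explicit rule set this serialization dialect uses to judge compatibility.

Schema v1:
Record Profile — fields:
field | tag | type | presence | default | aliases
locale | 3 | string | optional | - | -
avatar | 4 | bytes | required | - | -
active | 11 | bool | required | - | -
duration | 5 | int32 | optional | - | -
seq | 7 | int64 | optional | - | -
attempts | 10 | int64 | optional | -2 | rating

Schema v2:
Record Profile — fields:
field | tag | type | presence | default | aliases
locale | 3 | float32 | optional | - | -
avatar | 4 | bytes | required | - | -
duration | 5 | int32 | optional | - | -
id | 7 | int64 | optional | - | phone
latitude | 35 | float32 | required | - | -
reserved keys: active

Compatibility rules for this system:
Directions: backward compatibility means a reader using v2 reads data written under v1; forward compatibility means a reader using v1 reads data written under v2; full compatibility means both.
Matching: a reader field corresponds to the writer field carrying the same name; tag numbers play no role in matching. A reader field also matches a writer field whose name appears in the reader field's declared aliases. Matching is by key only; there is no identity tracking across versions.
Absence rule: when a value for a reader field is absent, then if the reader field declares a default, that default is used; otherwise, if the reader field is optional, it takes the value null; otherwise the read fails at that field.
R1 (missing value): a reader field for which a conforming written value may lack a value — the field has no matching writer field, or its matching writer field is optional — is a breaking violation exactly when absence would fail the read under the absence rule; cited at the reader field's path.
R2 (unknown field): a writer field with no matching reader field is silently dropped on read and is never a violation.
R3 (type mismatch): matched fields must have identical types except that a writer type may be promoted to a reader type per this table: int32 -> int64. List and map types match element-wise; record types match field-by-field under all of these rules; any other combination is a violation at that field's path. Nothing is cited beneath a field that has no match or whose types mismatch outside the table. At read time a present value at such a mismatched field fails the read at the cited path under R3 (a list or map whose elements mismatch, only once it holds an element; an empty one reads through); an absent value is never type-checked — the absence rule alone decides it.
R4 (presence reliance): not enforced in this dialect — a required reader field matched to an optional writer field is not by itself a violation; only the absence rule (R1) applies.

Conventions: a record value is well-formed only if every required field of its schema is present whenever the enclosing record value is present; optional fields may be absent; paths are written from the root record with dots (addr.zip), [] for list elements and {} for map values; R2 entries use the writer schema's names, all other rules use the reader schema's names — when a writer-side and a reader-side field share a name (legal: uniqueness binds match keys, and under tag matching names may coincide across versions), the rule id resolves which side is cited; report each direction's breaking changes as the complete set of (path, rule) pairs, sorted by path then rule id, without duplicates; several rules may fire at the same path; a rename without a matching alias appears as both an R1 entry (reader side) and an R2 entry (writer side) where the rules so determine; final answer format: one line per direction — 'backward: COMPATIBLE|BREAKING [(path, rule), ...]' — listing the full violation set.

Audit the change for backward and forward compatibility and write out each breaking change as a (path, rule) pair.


in Profile below, arrows point writer -> reader
backward for Profile (reader v2, writer v1):
  writer optional, string -> float32: reader locale maps from writer locale
  writer required, bytes -> bytes: reader avatar maps from writer avatar
  writer optional, int32 -> int32: reader duration maps from writer duration
  id: no writer-side match
  latitude: no writer-side match
  active (writer side), unknown to reader
  seq (writer side), unknown to reader
  attempts (writer side), unknown to reader
  R1 fires at latitude
  R3 fires at locale
  => 2 violation(s): backward is BREAKING for Profile
forward for Profile (reader v1, writer v2):
  writer optional, float32 -> string: reader locale maps from writer locale
  writer required, bytes -> bytes: reader avatar maps from writer avatar
  active: no writer-side match
  writer optional, int32 -> int32: reader duration maps from writer duration
  seq: no writer-side match
  attempts: no writer-side match
  id (writer side), unknown to reader
  latitude (writer side), unknown to reader
  R1 fires at active
  R3 fires at locale
  => 2 violation(s): forward is BREAKING for Profile

backward: BREAKING [(latitude, R1), (locale, R3)]; forward: BREAKING [(active, R1), (locale, R3)]
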